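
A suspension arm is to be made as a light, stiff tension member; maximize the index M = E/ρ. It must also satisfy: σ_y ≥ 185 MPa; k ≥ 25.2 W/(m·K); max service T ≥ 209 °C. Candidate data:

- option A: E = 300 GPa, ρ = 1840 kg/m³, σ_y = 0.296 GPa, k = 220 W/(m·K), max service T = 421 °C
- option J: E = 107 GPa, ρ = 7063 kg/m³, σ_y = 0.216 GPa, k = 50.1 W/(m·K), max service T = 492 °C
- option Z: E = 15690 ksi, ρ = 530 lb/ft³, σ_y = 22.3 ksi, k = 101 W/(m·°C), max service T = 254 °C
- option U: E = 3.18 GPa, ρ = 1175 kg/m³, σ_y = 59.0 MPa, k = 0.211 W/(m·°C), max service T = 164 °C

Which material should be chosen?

Screen on constraints: σ_y ≥ 185 MPa; k ≥ 25.2 W/(m·K); max service T ≥ 209 °C. Survivors: option A, option J.
After converting to SI:
  option A: E = 300.0 GPa, ρ = 1840 kg/m³
  option J: E = 107.0 GPa, ρ = 7063 kg/m³
  option A: M = 163 MN·m/kg
  option J: M = 15.1 MN·m/kg
Highest index: option A.

option A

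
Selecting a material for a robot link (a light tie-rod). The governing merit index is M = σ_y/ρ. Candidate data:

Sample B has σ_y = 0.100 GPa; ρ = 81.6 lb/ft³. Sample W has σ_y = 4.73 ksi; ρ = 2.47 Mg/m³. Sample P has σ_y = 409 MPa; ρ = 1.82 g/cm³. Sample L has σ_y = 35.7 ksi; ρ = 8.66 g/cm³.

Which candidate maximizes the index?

In SI units:
  sample B: σ_y = 100.0 MPa, ρ = 1307 kg/m³
  sample W: σ_y = 32.61 MPa, ρ = 2470 kg/m³
  sample P: σ_y = 409.0 MPa, ρ = 1820 kg/m³
  sample L: σ_y = 246.1 MPa, ρ = 8660 kg/m³
  sample P: M = 225 kN·m/kg
  sample B: M = 76.5 kN·m/kg
  sample L: M = 28.4 kN·m/kg
  sample W: M = 13.2 kN·m/kg
Highest index: sample P.

sample P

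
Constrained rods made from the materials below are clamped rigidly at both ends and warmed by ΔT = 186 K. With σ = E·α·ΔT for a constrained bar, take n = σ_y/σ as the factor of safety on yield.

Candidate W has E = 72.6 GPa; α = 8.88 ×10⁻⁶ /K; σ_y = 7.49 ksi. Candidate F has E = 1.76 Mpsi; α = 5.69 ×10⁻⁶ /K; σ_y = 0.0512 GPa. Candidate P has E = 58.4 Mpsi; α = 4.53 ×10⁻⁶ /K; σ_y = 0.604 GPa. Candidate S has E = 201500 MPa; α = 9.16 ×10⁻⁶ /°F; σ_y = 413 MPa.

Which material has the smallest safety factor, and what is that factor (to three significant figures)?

Per material, after unit conversion:
  candidate W: E = 72.60, α = 8.88, σ_y = 51.64 → σ = 120 MPa, n = 0.431
  candidate F: E = 12.13, α = 5.69, σ_y = 51.20 → σ = 12.8 MPa, n = 3.99
  candidate P: E = 402.7, α = 4.53, σ_y = 604.0 → σ = 339 MPa, n = 1.78
  candidate S: E = 201.5, α = 16.5, σ_y = 413.0 → σ = 618 MPa, n = 0.668
Candidate W has the lowest safety factor, n = 0.431.

candidate W, n = 0.431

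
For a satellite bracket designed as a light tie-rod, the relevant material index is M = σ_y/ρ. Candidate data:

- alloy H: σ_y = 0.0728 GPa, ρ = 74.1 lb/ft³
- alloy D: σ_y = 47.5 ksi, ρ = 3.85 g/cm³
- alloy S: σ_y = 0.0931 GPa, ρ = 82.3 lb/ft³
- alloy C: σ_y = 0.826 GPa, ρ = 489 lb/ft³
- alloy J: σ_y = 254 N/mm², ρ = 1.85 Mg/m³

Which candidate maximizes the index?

After converting to SI:
  alloy H: σ_y = 72.80 MPa, ρ = 1187 kg/m³
  alloy D: σ_y = 327.5 MPa, ρ = 3850 kg/m³
  alloy S: σ_y = 93.10 MPa, ρ = 1318 kg/m³
  alloy C: σ_y = 826.0 MPa, ρ = 7833 kg/m³
  alloy J: σ_y = 254.0 MPa, ρ = 1850 kg/m³
  alloy J: M = 137 kN·m/kg
  alloy C: M = 105 kN·m/kg
  alloy D: M = 85.1 kN·m/kg
  alloy S: M = 70.6 kN·m/kg
  alloy H: M = 61.3 kN·m/kg
The maximum is for alloy J.

alloy J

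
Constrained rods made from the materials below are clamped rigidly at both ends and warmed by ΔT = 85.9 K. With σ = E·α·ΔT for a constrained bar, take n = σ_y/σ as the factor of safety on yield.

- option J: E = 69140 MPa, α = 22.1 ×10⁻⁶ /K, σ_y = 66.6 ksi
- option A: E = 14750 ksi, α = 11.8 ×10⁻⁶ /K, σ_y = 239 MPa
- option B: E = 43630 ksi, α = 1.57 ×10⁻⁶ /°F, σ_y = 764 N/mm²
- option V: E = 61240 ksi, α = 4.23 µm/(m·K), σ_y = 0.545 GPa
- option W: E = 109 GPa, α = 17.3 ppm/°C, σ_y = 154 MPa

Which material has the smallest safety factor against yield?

Converting E to GPa, α to ×10⁻⁶/K, σ_y to MPa, then σ and n for each:
  option J: E = 69.14, α = 22.1, σ_y = 459.2 → σ = 131 MPa, n = 3.50
  option A: E = 101.7, α = 11.8, σ_y = 239.0 → σ = 103 MPa, n = 2.32
  option B: E = 300.8, α = 2.83, σ_y = 764.0 → σ = 73.0 MPa, n = 10.5
  option V: E = 422.2, α = 4.23, σ_y = 545.0 → σ = 153 MPa, n = 3.55
  option W: E = 109.0, α = 17.3, σ_y = 154.0 → σ = 162 MPa, n = 0.951
Option W has the lowest safety factor, n = 0.951.

option W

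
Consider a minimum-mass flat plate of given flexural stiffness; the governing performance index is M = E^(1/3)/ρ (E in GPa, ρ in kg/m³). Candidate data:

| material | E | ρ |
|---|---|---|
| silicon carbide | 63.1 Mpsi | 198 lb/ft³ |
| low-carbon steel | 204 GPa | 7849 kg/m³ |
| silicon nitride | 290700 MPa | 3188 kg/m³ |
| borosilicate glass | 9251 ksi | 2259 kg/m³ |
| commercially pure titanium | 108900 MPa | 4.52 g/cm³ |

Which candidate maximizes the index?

In SI units:
  silicon carbide: E = 435.1 GPa, ρ = 3172 kg/m³
  low-carbon steel: E = 204.0 GPa, ρ = 7849 kg/m³
  silicon nitride: E = 290.7 GPa, ρ = 3188 kg/m³
  borosilicate glass: E = 63.78 GPa, ρ = 2259 kg/m³
  commercially pure titanium: E = 108.9 GPa, ρ = 4520 kg/m³
  silicon carbide: M = 2.39×10⁻³
  silicon nitride: M = 2.08×10⁻³
  borosilicate glass: M = 1.77×10⁻³
  commercially pure titanium: M = 1.06×10⁻³
  low-carbon steel: M = 0.750×10⁻³
Silicon carbide has the largest M.

silicon carbide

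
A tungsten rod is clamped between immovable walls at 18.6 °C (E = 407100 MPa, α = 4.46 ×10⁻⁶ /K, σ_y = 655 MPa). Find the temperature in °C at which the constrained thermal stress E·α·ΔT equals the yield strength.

379 °C

E = 407100 MPa = 407.1 GPa.
E·α·ΔT = 655.0 MPa ⇒ ΔT = 655.0 / (407.1×10³ × 4.46×10⁻⁶) = 360.7 K.
T = 18.6 + 360.7 = 379.3 °C.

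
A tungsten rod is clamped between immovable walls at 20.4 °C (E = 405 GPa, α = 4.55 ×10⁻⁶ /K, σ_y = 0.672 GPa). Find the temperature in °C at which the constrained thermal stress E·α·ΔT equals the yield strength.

σ_y = 0.672 GPa = 672.0 MPa.
E·α·ΔT = 672.0 MPa ⇒ ΔT = 672.0 / (405.0×10³ × 4.55×10⁻⁶) = 364.7 K.
T = 20.4 + 364.7 = 385.1 °C.

385 °C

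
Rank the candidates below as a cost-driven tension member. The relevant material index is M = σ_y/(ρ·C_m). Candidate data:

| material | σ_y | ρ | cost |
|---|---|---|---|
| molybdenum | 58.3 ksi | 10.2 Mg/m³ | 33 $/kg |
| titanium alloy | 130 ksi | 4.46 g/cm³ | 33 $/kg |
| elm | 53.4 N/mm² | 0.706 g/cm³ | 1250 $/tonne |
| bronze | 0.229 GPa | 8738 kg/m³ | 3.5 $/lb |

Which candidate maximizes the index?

elm

In SI units:
  molybdenum: σ_y = 402.0 MPa, ρ = 10200 kg/m³, cost = 33.00 $/kg
  titanium alloy: σ_y = 896.3 MPa, ρ = 4460 kg/m³, cost = 33.00 $/kg
  elm: σ_y = 53.40 MPa, ρ = 706.0 kg/m³, cost = 1.250 $/kg
  bronze: σ_y = 229.0 MPa, ρ = 8738 kg/m³, cost = 7.716 $/kg
  elm: M = 60.5 kN·m per $
  titanium alloy: M = 6.09 kN·m per $
  bronze: M = 3.40 kN·m per $
  molybdenum: M = 1.19 kN·m per $
The maximum is for elm.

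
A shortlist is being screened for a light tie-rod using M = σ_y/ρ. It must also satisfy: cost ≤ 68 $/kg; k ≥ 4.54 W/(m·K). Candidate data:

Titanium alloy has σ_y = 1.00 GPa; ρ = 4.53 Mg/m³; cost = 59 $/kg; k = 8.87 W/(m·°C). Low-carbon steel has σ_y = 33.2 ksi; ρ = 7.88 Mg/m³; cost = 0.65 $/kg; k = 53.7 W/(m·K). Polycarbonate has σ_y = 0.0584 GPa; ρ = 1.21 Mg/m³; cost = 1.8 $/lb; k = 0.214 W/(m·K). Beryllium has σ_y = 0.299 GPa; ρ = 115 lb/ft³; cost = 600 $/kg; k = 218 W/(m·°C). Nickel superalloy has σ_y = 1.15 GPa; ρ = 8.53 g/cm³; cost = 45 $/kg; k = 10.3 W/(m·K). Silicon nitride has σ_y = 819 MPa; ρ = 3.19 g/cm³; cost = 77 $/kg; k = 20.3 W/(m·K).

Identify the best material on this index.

Screen on constraints: cost ≤ 68 $/kg; k ≥ 4.54 W/(m·K). Survivors: titanium alloy, low-carbon steel, nickel superalloy.
Convert each candidate to consistent units, then evaluate M:
  titanium alloy: σ_y = 1000 MPa, ρ = 4530 kg/m³
  low-carbon steel: σ_y = 228.9 MPa, ρ = 7880 kg/m³
  nickel superalloy: σ_y = 1150 MPa, ρ = 8530 kg/m³
  titanium alloy: M = 221 kN·m/kg
  nickel superalloy: M = 135 kN·m/kg
  low-carbon steel: M = 29.0 kN·m/kg
Titanium alloy has the largest M.

titanium alloy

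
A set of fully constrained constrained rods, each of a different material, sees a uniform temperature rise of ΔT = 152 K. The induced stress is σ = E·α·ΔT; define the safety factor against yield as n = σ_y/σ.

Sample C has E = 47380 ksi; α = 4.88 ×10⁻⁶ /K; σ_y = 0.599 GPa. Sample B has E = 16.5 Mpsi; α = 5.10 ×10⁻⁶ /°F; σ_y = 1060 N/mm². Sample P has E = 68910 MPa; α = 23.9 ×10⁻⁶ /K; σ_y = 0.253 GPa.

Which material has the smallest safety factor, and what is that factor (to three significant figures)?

With everything in SI (GPa, ×10⁻⁶/K, MPa):
  sample C: E = 326.7, α = 4.88, σ_y = 599.0 → σ = 242 MPa, n = 2.47
  sample B: E = 113.8, α = 9.18, σ_y = 1060 → σ = 159 MPa, n = 6.68
  sample P: E = 68.91, α = 23.9, σ_y = 253.0 → σ = 250 MPa, n = 1.01
The minimum is sample P at n = 1.01.

sample P, n = 1.01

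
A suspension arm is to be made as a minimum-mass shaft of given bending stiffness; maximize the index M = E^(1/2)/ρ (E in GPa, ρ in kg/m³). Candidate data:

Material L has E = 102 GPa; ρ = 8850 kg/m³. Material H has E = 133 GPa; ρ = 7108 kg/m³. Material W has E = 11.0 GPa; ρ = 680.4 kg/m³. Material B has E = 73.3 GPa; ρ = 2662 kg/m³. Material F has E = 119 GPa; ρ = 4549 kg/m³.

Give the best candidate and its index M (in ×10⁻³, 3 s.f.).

material W, M = 4.87×10⁻³

Per-candidate index values:
  material W: M = 4.87×10⁻³
  material B: M = 3.22×10⁻³
  material F: M = 2.40×10⁻³
  material H: M = 1.62×10⁻³
  material L: M = 1.14×10⁻³
The maximum is for material W.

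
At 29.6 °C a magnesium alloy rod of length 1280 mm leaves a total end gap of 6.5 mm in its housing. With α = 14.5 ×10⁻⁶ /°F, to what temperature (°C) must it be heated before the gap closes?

224 °C

α = 14.5×10⁻⁶/°F × 9/5 = 26.1×10⁻⁶/K.
α·L₀·ΔT = 6.5 mm ⇒ ΔT = 6.5 / (26.1×10⁻⁶ × 1280.0) = 194.6 K.
T = 29.6 + 194.6 = 224.2 °C.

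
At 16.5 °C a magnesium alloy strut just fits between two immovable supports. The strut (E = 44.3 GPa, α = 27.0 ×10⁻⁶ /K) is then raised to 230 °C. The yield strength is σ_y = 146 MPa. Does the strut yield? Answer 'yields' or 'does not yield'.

yields

ΔT = 213.5 K. Constrained thermal stress σ = E·α·ΔT = 44.30×10³ MPa × 27.0×10⁻⁶ × 213.5 = 255 MPa (compressive).
Compare to σ_y = 146 MPa: σ ≥ σ_y, so it yields.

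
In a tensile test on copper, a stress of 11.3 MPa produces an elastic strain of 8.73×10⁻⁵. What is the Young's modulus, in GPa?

E = σ/ε = 11.3 MPa / 8.73×10⁻⁵ = 129400 MPa = 129 GPa.

129 GPa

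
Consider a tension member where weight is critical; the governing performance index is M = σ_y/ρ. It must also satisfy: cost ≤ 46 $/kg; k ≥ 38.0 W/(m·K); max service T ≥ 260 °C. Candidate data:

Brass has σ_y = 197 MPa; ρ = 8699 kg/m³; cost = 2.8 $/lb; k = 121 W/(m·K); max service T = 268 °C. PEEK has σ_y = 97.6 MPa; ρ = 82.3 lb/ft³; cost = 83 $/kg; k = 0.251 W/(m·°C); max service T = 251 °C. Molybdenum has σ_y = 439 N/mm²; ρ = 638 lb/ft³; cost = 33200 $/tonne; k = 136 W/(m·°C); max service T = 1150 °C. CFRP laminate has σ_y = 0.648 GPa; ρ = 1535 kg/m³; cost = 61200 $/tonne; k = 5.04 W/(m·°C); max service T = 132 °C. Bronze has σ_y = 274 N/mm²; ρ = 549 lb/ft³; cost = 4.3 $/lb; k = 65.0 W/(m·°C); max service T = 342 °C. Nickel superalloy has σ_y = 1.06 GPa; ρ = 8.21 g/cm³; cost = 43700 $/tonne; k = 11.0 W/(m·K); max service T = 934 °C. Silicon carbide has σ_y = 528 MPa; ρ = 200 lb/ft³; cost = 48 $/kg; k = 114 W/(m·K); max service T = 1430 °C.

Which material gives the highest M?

molybdenum

Screen on constraints: cost ≤ 46 $/kg; k ≥ 38.0 W/(m·K); max service T ≥ 260 °C. Survivors: brass, molybdenum, bronze.
Convert each candidate to consistent units, then evaluate M:
  brass: σ_y = 197.0 MPa, ρ = 8699 kg/m³
  molybdenum: σ_y = 439.0 MPa, ρ = 10220 kg/m³
  bronze: σ_y = 274.0 MPa, ρ = 8794 kg/m³
  molybdenum: M = 43.0 kN·m/kg
  bronze: M = 31.2 kN·m/kg
  brass: M = 22.6 kN·m/kg
The maximum is for molybdenum.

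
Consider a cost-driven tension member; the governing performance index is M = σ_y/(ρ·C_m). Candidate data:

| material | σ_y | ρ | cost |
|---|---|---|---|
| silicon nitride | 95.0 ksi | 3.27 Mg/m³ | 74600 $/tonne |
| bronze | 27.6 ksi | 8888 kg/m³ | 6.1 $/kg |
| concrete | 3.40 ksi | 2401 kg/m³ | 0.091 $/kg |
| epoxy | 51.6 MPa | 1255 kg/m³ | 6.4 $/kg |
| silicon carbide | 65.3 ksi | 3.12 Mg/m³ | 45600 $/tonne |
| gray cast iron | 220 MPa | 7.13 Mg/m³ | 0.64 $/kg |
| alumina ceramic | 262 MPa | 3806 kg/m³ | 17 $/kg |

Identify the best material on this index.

Convert each candidate to consistent units, then evaluate M:
  silicon nitride: σ_y = 655.0 MPa, ρ = 3270 kg/m³, cost = 74.60 $/kg
  bronze: σ_y = 190.3 MPa, ρ = 8888 kg/m³, cost = 6.100 $/kg
  concrete: σ_y = 23.44 MPa, ρ = 2401 kg/m³, cost = 0.09100 $/kg
  epoxy: σ_y = 51.60 MPa, ρ = 1255 kg/m³, cost = 6.400 $/kg
  silicon carbide: σ_y = 450.2 MPa, ρ = 3120 kg/m³, cost = 45.60 $/kg
  gray cast iron: σ_y = 220.0 MPa, ρ = 7130 kg/m³, cost = 0.6400 $/kg
  alumina ceramic: σ_y = 262.0 MPa, ρ = 3806 kg/m³, cost = 17.00 $/kg
  concrete: M = 107 kN·m per $
  gray cast iron: M = 48.2 kN·m per $
  epoxy: M = 6.42 kN·m per $
  alumina ceramic: M = 4.05 kN·m per $
  bronze: M = 3.51 kN·m per $
  silicon carbide: M = 3.16 kN·m per $
  silicon nitride: M = 2.69 kN·m per $
Highest index: concrete.

concrete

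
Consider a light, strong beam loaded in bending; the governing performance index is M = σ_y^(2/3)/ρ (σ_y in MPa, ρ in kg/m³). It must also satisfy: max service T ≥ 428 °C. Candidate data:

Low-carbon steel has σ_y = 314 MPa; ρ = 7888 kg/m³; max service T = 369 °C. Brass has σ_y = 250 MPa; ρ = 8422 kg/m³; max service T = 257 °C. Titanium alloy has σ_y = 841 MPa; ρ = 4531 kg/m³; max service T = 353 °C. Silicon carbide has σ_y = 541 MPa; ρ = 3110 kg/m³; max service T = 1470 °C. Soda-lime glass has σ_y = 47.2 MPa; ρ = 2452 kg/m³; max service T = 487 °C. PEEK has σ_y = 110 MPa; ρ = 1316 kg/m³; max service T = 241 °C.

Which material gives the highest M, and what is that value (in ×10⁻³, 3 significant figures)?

Screen on constraints: max service T ≥ 428 °C. Survivors: silicon carbide, soda-lime glass.
Evaluate M for each candidate:
  silicon carbide: M = 21.3×10⁻³
  soda-lime glass: M = 5.33×10⁻³
Highest index: silicon carbide.

silicon carbide, M = 21.3×10⁻³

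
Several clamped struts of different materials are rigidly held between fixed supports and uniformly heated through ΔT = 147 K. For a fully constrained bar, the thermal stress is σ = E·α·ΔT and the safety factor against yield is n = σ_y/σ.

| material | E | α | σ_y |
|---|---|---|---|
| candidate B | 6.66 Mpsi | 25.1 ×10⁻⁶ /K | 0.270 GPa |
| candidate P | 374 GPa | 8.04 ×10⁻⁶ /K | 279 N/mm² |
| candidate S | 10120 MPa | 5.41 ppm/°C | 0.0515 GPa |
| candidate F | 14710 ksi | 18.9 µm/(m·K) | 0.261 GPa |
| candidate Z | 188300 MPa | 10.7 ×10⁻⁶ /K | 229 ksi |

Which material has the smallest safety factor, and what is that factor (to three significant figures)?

In consistent units (E in GPa, α in ×10⁻⁶/K, σ_y in MPa):
  candidate B: E = 45.92, α = 25.1, σ_y = 270.0 → σ = 169 MPa, n = 1.59
  candidate P: E = 374.0, α = 8.04, σ_y = 279.0 → σ = 442 MPa, n = 0.631
  candidate S: E = 10.12, α = 5.41, σ_y = 51.50 → σ = 8.05 MPa, n = 6.40
  candidate F: E = 101.4, α = 18.9, σ_y = 261.0 → σ = 282 MPa, n = 0.926
  candidate Z: E = 188.3, α = 10.7, σ_y = 1579 → σ = 296 MPa, n = 5.33
Smallest n: candidate P with n = 0.631.

candidate P, n = 0.631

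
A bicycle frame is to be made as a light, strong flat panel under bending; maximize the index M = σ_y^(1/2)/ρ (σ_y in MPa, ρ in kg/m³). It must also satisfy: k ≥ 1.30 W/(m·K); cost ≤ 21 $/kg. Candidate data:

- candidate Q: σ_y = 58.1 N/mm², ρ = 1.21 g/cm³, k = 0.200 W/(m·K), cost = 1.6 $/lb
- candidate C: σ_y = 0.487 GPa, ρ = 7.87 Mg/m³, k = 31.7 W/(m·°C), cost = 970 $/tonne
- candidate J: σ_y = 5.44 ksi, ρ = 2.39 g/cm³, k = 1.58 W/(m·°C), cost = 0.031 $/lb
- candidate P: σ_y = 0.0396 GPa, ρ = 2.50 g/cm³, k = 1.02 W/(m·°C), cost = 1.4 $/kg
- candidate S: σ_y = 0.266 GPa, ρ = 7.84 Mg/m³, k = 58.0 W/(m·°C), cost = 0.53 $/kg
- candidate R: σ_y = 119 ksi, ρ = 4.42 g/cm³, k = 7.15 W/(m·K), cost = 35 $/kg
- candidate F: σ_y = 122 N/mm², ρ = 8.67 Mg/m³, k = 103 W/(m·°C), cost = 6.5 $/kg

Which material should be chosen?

Screen on constraints: k ≥ 1.30 W/(m·K); cost ≤ 21 $/kg. Survivors: candidate C, candidate J, candidate S, candidate F.
Putting every candidate on a common basis:
  candidate C: σ_y = 487.0 MPa, ρ = 7870 kg/m³
  candidate J: σ_y = 37.51 MPa, ρ = 2390 kg/m³
  candidate S: σ_y = 266.0 MPa, ρ = 7840 kg/m³
  candidate F: σ_y = 122.0 MPa, ρ = 8670 kg/m³
  candidate C: M = 2.80×10⁻³
  candidate J: M = 2.56×10⁻³
  candidate S: M = 2.08×10⁻³
  candidate F: M = 1.27×10⁻³
Candidate C ranks first.

candidate C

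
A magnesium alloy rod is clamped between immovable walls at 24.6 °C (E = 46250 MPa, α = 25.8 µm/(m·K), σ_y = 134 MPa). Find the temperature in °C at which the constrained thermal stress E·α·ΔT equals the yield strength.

E = 46250 MPa = 46.25 GPa.
E·α·ΔT = 134.0 MPa ⇒ ΔT = 134.0 / (46.25×10³ × 25.8×10⁻⁶) = 112.3 K.
T = 24.6 + 112.3 = 136.9 °C.

137 °C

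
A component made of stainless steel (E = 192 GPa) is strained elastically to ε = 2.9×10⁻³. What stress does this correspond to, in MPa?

σ = E·ε = 192000 MPa × 2.9×10⁻³ = 557 MPa.

557 MPa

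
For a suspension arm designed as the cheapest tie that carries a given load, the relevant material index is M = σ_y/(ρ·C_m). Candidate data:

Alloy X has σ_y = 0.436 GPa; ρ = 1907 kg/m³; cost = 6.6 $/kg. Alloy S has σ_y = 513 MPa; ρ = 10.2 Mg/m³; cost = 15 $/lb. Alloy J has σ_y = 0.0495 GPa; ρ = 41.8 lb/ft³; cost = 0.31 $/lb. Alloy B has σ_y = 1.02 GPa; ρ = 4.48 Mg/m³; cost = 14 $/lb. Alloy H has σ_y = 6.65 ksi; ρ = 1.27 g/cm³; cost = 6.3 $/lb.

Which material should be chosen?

alloy J

Convert each candidate to consistent units, then evaluate M:
  alloy X: σ_y = 436.0 MPa, ρ = 1907 kg/m³, cost = 6.600 $/kg
  alloy S: σ_y = 513.0 MPa, ρ = 10200 kg/m³, cost = 33.07 $/kg
  alloy J: σ_y = 49.50 MPa, ρ = 669.6 kg/m³, cost = 0.6834 $/kg
  alloy B: σ_y = 1020 MPa, ρ = 4480 kg/m³, cost = 30.86 $/kg
  alloy H: σ_y = 45.85 MPa, ρ = 1270 kg/m³, cost = 13.89 $/kg
  alloy J: M = 108 kN·m per $
  alloy X: M = 34.6 kN·m per $
  alloy B: M = 7.38 kN·m per $
  alloy H: M = 2.60 kN·m per $
  alloy S: M = 1.52 kN·m per $
Alloy J ranks first.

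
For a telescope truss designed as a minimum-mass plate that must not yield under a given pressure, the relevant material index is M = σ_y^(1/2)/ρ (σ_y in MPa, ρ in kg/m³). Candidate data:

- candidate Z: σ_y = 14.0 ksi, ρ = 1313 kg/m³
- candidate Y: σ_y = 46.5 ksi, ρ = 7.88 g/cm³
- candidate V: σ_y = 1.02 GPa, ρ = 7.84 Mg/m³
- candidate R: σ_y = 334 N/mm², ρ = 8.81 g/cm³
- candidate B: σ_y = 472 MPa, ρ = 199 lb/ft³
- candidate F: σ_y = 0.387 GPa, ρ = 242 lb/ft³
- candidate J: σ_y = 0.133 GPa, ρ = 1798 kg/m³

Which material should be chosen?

candidate Z

Putting every candidate on a common basis:
  candidate Z: σ_y = 96.53 MPa, ρ = 1313 kg/m³
  candidate Y: σ_y = 320.6 MPa, ρ = 7880 kg/m³
  candidate V: σ_y = 1020 MPa, ρ = 7840 kg/m³
  candidate R: σ_y = 334.0 MPa, ρ = 8810 kg/m³
  candidate B: σ_y = 472.0 MPa, ρ = 3188 kg/m³
  candidate F: σ_y = 387.0 MPa, ρ = 3876 kg/m³
  candidate J: σ_y = 133.0 MPa, ρ = 1798 kg/m³
  candidate Z: M = 7.48×10⁻³
  candidate B: M = 6.82×10⁻³
  candidate J: M = 6.41×10⁻³
  candidate F: M = 5.07×10⁻³
  candidate V: M = 4.07×10⁻³
  candidate Y: M = 2.27×10⁻³
  candidate R: M = 2.07×10⁻³
Candidate Z has the largest M.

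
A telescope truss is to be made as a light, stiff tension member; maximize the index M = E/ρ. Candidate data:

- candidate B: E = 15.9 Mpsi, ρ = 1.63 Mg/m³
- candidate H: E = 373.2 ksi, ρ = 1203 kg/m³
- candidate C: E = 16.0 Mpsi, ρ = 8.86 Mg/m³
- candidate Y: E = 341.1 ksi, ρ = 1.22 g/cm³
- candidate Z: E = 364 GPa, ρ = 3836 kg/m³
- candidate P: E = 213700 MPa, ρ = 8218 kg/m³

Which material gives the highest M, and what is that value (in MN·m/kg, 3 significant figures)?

candidate Z, M = 94.9 MN·m/kg

Putting every candidate on a common basis:
  candidate B: E = 109.6 GPa, ρ = 1630 kg/m³
  candidate H: E = 2.573 GPa, ρ = 1203 kg/m³
  candidate C: E = 110.3 GPa, ρ = 8860 kg/m³
  candidate Y: E = 2.352 GPa, ρ = 1220 kg/m³
  candidate Z: E = 364.0 GPa, ρ = 3836 kg/m³
  candidate P: E = 213.7 GPa, ρ = 8218 kg/m³
  candidate Z: M = 94.9 MN·m/kg
  candidate B: M = 67.3 MN·m/kg
  candidate P: M = 26.0 MN·m/kg
  candidate C: M = 12.5 MN·m/kg
  candidate H: M = 2.14 MN·m/kg
  candidate Y: M = 1.93 MN·m/kg
Candidate Z ranks first.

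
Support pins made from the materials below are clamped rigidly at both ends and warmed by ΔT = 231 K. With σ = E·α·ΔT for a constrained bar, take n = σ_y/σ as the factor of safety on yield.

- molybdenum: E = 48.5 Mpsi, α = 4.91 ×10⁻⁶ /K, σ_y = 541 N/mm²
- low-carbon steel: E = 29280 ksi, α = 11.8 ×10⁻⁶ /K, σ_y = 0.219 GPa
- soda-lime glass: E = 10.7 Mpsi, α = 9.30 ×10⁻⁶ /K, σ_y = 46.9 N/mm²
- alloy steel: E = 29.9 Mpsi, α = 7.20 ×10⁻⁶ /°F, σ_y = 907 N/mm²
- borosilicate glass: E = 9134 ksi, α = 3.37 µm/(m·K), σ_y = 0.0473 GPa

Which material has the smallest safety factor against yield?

soda-lime glass

Per material, after unit conversion:
  molybdenum: E = 334.4, α = 4.91, σ_y = 541.0 → σ = 379 MPa, n = 1.43
  low-carbon steel: E = 201.9, α = 11.8, σ_y = 219.0 → σ = 550 MPa, n = 0.398
  soda-lime glass: E = 73.77, α = 9.30, σ_y = 46.90 → σ = 158 MPa, n = 0.296
  alloy steel: E = 206.2, α = 13.0, σ_y = 907.0 → σ = 617 MPa, n = 1.47
  borosilicate glass: E = 62.98, α = 3.37, σ_y = 47.30 → σ = 49.0 MPa, n = 0.965
Smallest n: soda-lime glass with n = 0.296.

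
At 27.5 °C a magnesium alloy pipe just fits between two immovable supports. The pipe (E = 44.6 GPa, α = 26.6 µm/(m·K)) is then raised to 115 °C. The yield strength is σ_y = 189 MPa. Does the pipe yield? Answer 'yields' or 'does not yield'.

ΔT = 87.50 K. Constrained thermal stress σ = E·α·ΔT = 44.60×10³ MPa × 26.6×10⁻⁶ × 87.50 = 104 MPa (compressive).
Compare to σ_y = 189 MPa: σ < σ_y, so it does not yield.

does not yield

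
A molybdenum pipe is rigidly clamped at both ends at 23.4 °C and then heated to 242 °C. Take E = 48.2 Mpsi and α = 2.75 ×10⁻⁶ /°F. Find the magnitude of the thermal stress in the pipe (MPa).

360 MPa

E = 48.2 Mpsi = 332.3 GPa.
α = 2.75×10⁻⁶/°F × 9/5 = 4.95×10⁻⁶/K.
ΔT = 218.6 K. Constrained thermal stress σ = E·α·ΔT = 332.3×10³ MPa × 4.95×10⁻⁶ × 218.6 = 360 MPa (compressive).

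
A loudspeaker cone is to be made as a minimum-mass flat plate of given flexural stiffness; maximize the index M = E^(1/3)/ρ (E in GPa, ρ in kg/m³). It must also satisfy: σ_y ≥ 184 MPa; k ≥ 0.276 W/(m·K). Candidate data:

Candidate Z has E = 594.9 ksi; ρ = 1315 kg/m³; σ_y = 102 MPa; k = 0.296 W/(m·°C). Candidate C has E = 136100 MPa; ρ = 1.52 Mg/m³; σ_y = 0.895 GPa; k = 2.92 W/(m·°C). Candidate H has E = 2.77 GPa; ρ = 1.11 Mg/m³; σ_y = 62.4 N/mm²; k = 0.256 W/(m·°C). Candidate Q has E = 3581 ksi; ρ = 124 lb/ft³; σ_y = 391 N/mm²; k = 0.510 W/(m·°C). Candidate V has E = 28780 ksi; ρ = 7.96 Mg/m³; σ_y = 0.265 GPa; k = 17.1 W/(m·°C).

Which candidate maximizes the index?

candidate C

Screen on constraints: σ_y ≥ 184 MPa; k ≥ 0.276 W/(m·K). Survivors: candidate C, candidate Q, candidate V.
After converting to SI:
  candidate C: E = 136.1 GPa, ρ = 1520 kg/m³
  candidate Q: E = 24.69 GPa, ρ = 1986 kg/m³
  candidate V: E = 198.4 GPa, ρ = 7960 kg/m³
  candidate C: M = 3.38×10⁻³
  candidate Q: M = 1.47×10⁻³
  candidate V: M = 0.733×10⁻³
Highest index: candidate C.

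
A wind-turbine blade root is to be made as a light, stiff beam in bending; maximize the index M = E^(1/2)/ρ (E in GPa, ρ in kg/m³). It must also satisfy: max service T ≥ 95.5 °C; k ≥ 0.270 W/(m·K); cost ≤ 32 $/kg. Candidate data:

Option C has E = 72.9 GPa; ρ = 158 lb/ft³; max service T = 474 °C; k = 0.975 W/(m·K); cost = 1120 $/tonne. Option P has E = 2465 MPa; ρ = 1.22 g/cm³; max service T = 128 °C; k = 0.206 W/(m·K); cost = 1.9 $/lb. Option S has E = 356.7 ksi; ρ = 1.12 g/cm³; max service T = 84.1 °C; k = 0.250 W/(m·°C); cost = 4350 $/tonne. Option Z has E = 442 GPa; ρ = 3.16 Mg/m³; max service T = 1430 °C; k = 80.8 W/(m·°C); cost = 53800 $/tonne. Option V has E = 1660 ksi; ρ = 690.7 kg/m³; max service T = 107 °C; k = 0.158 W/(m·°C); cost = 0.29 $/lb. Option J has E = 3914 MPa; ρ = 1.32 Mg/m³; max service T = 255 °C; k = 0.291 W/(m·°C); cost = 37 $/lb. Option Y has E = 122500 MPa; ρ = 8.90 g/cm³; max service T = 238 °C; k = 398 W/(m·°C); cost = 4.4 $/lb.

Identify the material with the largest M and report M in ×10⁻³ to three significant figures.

option C, M = 3.37×10⁻³

Screen on constraints: max service T ≥ 95.5 °C; k ≥ 0.270 W/(m·K); cost ≤ 32 $/kg. Survivors: option C, option Y.
Normalizing units and computing the index:
  option C: E = 72.90 GPa, ρ = 2531 kg/m³
  option Y: E = 122.5 GPa, ρ = 8900 kg/m³
  option C: M = 3.37×10⁻³
  option Y: M = 1.24×10⁻³
The maximum is for option C.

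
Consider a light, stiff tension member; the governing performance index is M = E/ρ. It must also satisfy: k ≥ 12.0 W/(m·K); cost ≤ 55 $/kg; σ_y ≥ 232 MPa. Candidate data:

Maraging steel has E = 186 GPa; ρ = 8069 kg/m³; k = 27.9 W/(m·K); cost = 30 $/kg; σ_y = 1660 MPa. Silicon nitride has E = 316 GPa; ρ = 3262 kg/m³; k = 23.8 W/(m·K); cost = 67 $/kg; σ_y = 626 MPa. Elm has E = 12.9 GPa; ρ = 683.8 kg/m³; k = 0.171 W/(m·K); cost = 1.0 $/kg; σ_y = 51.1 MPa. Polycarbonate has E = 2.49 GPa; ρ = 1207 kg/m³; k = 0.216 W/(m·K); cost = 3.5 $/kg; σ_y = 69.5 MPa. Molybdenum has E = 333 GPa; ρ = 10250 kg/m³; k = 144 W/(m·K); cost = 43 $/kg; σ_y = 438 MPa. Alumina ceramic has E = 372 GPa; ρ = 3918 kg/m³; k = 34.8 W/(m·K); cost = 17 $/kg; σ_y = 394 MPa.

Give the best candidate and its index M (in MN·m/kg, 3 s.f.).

alumina ceramic, M = 94.9 MN·m/kg

Screen on constraints: k ≥ 12.0 W/(m·K); cost ≤ 55 $/kg; σ_y ≥ 232 MPa. Survivors: maraging steel, molybdenum, alumina ceramic.
Evaluate M for each candidate:
  alumina ceramic: M = 94.9 MN·m/kg
  molybdenum: M = 32.5 MN·m/kg
  maraging steel: M = 23.1 MN·m/kg
Alumina ceramic ranks first.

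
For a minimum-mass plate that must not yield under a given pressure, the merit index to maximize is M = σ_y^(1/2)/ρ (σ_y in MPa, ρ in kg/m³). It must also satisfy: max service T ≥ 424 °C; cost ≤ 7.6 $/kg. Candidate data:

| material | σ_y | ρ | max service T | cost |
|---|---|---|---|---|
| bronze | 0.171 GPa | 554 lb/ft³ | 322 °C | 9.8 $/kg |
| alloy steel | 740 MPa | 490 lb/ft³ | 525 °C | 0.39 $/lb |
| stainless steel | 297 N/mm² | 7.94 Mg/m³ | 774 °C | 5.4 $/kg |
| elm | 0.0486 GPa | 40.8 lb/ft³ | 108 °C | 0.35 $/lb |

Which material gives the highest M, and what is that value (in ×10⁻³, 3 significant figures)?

Screen on constraints: max service T ≥ 424 °C; cost ≤ 7.6 $/kg. Survivors: alloy steel, stainless steel.
After converting to SI:
  alloy steel: σ_y = 740.0 MPa, ρ = 7849 kg/m³
  stainless steel: σ_y = 297.0 MPa, ρ = 7940 kg/m³
  alloy steel: M = 3.47×10⁻³
  stainless steel: M = 2.17×10⁻³
Alloy steel has the largest M.

alloy steel, M = 3.47×10⁻³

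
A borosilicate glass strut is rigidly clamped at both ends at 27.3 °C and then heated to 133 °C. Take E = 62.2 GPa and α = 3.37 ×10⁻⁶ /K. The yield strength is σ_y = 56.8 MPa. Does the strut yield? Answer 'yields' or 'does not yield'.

does not yield

ΔT = 105.7 K. Constrained thermal stress σ = E·α·ΔT = 62.20×10³ MPa × 3.37×10⁻⁶ × 105.7 = 22.2 MPa (compressive).
Compare to σ_y = 56.8 MPa: σ < σ_y, so it does not yield.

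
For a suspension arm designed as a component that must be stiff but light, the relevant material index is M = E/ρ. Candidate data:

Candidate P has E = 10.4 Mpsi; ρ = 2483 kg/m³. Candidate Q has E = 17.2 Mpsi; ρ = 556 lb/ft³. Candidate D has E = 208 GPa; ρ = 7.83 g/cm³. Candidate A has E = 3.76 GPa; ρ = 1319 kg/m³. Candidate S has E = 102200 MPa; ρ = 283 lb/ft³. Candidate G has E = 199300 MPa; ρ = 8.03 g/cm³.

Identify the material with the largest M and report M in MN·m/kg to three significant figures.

In SI units:
  candidate P: E = 71.71 GPa, ρ = 2483 kg/m³
  candidate Q: E = 118.6 GPa, ρ = 8906 kg/m³
  candidate D: E = 208.0 GPa, ρ = 7830 kg/m³
  candidate A: E = 3.760 GPa, ρ = 1319 kg/m³
  candidate S: E = 102.2 GPa, ρ = 4533 kg/m³
  candidate G: E = 199.3 GPa, ρ = 8030 kg/m³
  candidate P: M = 28.9 MN·m/kg
  candidate D: M = 26.6 MN·m/kg
  candidate G: M = 24.8 MN·m/kg
  candidate S: M = 22.5 MN·m/kg
  candidate Q: M = 13.3 MN·m/kg
  candidate A: M = 2.85 MN·m/kg
Candidate P has the largest M.

candidate P, M = 28.9 MN·m/kg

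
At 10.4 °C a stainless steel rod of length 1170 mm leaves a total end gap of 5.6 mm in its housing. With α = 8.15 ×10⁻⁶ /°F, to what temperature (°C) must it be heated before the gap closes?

337 °C

α = 8.15×10⁻⁶/°F × 9/5 = 14.7×10⁻⁶/K.
α·L₀·ΔT = 5.6 mm ⇒ ΔT = 5.6 / (14.7×10⁻⁶ × 1170.0) = 326.3 K.
T = 10.4 + 326.3 = 336.7 °C.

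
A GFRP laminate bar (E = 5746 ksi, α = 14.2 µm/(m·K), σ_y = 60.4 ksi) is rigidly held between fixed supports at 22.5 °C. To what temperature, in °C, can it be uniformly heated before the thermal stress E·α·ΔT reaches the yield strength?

763 °C

E = 5746 ksi = 39.62 GPa.
σ_y = 60.4 ksi = 416.4 MPa.
E·α·ΔT = 416.4 MPa ⇒ ΔT = 416.4 / (39.62×10³ × 14.2×10⁻⁶) = 740.3 K.
T = 22.5 + 740.3 = 762.8 °C.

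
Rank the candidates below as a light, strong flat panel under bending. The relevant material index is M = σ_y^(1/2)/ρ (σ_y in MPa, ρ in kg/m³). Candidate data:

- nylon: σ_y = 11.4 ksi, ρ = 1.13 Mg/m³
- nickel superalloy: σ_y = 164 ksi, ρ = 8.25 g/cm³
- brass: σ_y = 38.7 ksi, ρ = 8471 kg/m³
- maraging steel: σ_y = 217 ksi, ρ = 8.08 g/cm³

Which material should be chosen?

nylon

Normalizing units and computing the index:
  nylon: σ_y = 78.60 MPa, ρ = 1130 kg/m³
  nickel superalloy: σ_y = 1131 MPa, ρ = 8250 kg/m³
  brass: σ_y = 266.8 MPa, ρ = 8471 kg/m³
  maraging steel: σ_y = 1496 MPa, ρ = 8080 kg/m³
  nylon: M = 7.85×10⁻³
  maraging steel: M = 4.79×10⁻³
  nickel superalloy: M = 4.08×10⁻³
  brass: M = 1.93×10⁻³
Nylon ranks first.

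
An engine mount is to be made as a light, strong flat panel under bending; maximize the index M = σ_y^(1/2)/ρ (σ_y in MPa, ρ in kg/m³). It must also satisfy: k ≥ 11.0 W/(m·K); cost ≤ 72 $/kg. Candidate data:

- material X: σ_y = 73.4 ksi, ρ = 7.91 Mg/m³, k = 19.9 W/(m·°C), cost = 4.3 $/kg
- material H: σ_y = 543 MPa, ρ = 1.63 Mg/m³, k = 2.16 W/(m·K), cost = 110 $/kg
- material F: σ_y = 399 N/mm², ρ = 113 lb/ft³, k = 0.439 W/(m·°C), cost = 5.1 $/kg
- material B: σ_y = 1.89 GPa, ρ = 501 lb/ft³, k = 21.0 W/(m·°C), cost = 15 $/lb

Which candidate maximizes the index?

material B

Screen on constraints: k ≥ 11.0 W/(m·K); cost ≤ 72 $/kg. Survivors: material X, material B.
Normalizing units and computing the index:
  material X: σ_y = 506.1 MPa, ρ = 7910 kg/m³
  material B: σ_y = 1890 MPa, ρ = 8025 kg/m³
  material B: M = 5.42×10⁻³
  material X: M = 2.84×10⁻³
Highest index: material B.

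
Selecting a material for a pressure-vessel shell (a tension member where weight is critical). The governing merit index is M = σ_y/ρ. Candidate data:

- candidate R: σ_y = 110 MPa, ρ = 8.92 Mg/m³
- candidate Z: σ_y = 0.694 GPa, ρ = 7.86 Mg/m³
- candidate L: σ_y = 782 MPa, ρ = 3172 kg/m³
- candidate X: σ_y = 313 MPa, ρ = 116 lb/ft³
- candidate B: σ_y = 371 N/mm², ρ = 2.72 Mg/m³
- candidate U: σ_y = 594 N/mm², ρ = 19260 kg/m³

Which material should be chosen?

candidate L

Putting every candidate on a common basis:
  candidate R: σ_y = 110.0 MPa, ρ = 8920 kg/m³
  candidate Z: σ_y = 694.0 MPa, ρ = 7860 kg/m³
  candidate L: σ_y = 782.0 MPa, ρ = 3172 kg/m³
  candidate X: σ_y = 313.0 MPa, ρ = 1858 kg/m³
  candidate B: σ_y = 371.0 MPa, ρ = 2720 kg/m³
  candidate U: σ_y = 594.0 MPa, ρ = 19260 kg/m³
  candidate L: M = 247 kN·m/kg
  candidate X: M = 168 kN·m/kg
  candidate B: M = 136 kN·m/kg
  candidate Z: M = 88.3 kN·m/kg
  candidate U: M = 30.8 kN·m/kg
  candidate R: M = 12.3 kN·m/kg
Highest index: candidate L.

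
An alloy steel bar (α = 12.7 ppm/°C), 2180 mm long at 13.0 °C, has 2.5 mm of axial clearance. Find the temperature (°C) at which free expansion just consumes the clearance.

103 °C

α·L₀·ΔT = 2.5 mm ⇒ ΔT = 2.5 / (12.7×10⁻⁶ × 2180.0) = 90.30 K.
T = 13.0 + 90.30 = 103.3 °C.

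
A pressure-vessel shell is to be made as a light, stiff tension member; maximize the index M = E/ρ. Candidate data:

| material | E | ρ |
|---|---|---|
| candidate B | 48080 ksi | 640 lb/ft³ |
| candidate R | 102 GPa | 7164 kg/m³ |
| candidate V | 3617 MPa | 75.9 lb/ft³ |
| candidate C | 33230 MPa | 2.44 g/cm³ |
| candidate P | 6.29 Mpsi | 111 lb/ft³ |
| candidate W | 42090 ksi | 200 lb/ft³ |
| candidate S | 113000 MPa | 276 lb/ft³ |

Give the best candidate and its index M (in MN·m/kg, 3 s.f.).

candidate W, M = 90.6 MN·m/kg

In SI units:
  candidate B: E = 331.5 GPa, ρ = 10250 kg/m³
  candidate R: E = 102.0 GPa, ρ = 7164 kg/m³
  candidate V: E = 3.617 GPa, ρ = 1216 kg/m³
  candidate C: E = 33.23 GPa, ρ = 2440 kg/m³
  candidate P: E = 43.37 GPa, ρ = 1778 kg/m³
  candidate W: E = 290.2 GPa, ρ = 3204 kg/m³
  candidate S: E = 113.0 GPa, ρ = 4421 kg/m³
  candidate W: M = 90.6 MN·m/kg
  candidate B: M = 32.3 MN·m/kg
  candidate S: M = 25.6 MN·m/kg
  candidate P: M = 24.4 MN·m/kg
  candidate R: M = 14.2 MN·m/kg
  candidate C: M = 13.6 MN·m/kg
  candidate V: M = 2.97 MN·m/kg
Highest index: candidate W.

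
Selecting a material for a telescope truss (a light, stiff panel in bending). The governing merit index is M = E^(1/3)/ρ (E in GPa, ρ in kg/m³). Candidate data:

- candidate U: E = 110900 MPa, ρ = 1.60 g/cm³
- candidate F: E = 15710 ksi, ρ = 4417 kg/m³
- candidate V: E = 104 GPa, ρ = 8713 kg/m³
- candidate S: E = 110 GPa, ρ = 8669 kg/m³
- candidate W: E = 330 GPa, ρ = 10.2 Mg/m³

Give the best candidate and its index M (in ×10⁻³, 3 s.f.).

Putting every candidate on a common basis:
  candidate U: E = 110.9 GPa, ρ = 1600 kg/m³
  candidate F: E = 108.3 GPa, ρ = 4417 kg/m³
  candidate V: E = 104.0 GPa, ρ = 8713 kg/m³
  candidate S: E = 110.0 GPa, ρ = 8669 kg/m³
  candidate W: E = 330.0 GPa, ρ = 10200 kg/m³
  candidate U: M = 3.00×10⁻³
  candidate F: M = 1.08×10⁻³
  candidate W: M = 0.677×10⁻³
  candidate S: M = 0.553×10⁻³
  candidate V: M = 0.540×10⁻³
Candidate U has the largest M.

candidate U, M = 3.00×10⁻³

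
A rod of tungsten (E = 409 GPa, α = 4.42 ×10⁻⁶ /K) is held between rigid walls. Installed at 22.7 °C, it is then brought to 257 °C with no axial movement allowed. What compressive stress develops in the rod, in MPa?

ΔT = 234.3 K. Constrained thermal stress σ = E·α·ΔT = 409.0×10³ MPa × 4.42×10⁻⁶ × 234.3 = 424 MPa (compressive).

424 MPa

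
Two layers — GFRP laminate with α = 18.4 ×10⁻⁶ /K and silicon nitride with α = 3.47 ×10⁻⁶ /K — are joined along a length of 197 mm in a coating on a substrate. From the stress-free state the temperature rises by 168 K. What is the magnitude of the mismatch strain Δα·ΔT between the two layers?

Δα = |18.4 − 3.47|×10⁻⁶/K = 14.9×10⁻⁶/K.
Mismatch strain = Δα·ΔT = 14.9×10⁻⁶ × 168.0 = 2.51×10⁻³.

2.51×10⁻³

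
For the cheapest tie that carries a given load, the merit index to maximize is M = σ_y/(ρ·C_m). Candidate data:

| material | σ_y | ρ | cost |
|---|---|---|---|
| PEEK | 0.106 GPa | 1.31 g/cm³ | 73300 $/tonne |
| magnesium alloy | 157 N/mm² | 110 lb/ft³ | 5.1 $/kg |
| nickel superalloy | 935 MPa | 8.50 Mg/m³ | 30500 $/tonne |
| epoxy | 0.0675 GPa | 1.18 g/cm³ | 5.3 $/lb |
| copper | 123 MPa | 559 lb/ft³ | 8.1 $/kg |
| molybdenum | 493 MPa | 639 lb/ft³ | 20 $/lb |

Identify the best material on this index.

magnesium alloy

Convert each candidate to consistent units, then evaluate M:
  PEEK: σ_y = 106.0 MPa, ρ = 1310 kg/m³, cost = 73.30 $/kg
  magnesium alloy: σ_y = 157.0 MPa, ρ = 1762 kg/m³, cost = 5.100 $/kg
  nickel superalloy: σ_y = 935.0 MPa, ρ = 8500 kg/m³, cost = 30.50 $/kg
  epoxy: σ_y = 67.50 MPa, ρ = 1180 kg/m³, cost = 11.68 $/kg
  copper: σ_y = 123.0 MPa, ρ = 8954 kg/m³, cost = 8.100 $/kg
  molybdenum: σ_y = 493.0 MPa, ρ = 10240 kg/m³, cost = 44.09 $/kg
  magnesium alloy: M = 17.5 kN·m per $
  epoxy: M = 4.90 kN·m per $
  nickel superalloy: M = 3.61 kN·m per $
  copper: M = 1.70 kN·m per $
  PEEK: M = 1.10 kN·m per $
  molybdenum: M = 1.09 kN·m per $
Highest index: magnesium alloy.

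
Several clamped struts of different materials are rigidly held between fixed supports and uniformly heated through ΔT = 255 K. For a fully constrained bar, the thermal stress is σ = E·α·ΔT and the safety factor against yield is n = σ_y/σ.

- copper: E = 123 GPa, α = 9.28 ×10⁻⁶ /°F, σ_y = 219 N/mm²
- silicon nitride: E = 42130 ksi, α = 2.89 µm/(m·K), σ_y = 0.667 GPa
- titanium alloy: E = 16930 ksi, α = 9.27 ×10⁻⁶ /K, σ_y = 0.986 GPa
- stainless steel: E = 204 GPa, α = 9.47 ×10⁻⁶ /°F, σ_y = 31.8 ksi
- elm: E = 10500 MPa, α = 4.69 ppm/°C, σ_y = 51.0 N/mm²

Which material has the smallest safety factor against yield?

stainless steel

In consistent units (E in GPa, α in ×10⁻⁶/K, σ_y in MPa):
  copper: E = 123.0, α = 16.7, σ_y = 219.0 → σ = 524 MPa, n = 0.418
  silicon nitride: E = 290.5, α = 2.89, σ_y = 667.0 → σ = 214 MPa, n = 3.12
  titanium alloy: E = 116.7, α = 9.27, σ_y = 986.0 → σ = 276 MPa, n = 3.57
  stainless steel: E = 204.0, α = 17.0, σ_y = 219.3 → σ = 887 MPa, n = 0.247
  elm: E = 10.50, α = 4.69, σ_y = 51.00 → σ = 12.6 MPa, n = 4.06
Smallest n: stainless steel with n = 0.247.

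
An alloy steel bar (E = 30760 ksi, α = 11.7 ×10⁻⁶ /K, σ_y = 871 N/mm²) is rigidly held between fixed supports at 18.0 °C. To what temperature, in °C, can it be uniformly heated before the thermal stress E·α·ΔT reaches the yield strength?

369 °C

E = 30760 ksi = 212.1 GPa.
σ_y = 871 N/mm² = 871.0 MPa.
E·α·ΔT = 871.0 MPa ⇒ ΔT = 871.0 / (212.1×10³ × 11.7×10⁻⁶) = 351.0 K.
T = 18.0 + 351.0 = 369.0 °C.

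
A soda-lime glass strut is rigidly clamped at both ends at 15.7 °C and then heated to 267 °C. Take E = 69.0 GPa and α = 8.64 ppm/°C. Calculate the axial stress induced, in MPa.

ΔT = 251.3 K. Constrained thermal stress σ = E·α·ΔT = 69.00×10³ MPa × 8.64×10⁻⁶ × 251.3 = 150 MPa (compressive).

150 MPa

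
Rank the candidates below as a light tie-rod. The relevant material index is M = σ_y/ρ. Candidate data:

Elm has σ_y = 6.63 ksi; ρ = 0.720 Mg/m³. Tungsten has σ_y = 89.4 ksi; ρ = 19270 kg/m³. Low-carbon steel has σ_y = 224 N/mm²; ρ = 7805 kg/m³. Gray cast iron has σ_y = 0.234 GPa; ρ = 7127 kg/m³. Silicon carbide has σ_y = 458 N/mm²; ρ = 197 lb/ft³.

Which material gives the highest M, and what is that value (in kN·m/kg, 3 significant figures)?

silicon carbide, M = 145 kN·m/kg

Convert each candidate to consistent units, then evaluate M:
  elm: σ_y = 45.71 MPa, ρ = 720.0 kg/m³
  tungsten: σ_y = 616.4 MPa, ρ = 19270 kg/m³
  low-carbon steel: σ_y = 224.0 MPa, ρ = 7805 kg/m³
  gray cast iron: σ_y = 234.0 MPa, ρ = 7127 kg/m³
  silicon carbide: σ_y = 458.0 MPa, ρ = 3156 kg/m³
  silicon carbide: M = 145 kN·m/kg
  elm: M = 63.5 kN·m/kg
  gray cast iron: M = 32.8 kN·m/kg
  tungsten: M = 32.0 kN·m/kg
  low-carbon steel: M = 28.7 kN·m/kg
The maximum is for silicon carbide.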